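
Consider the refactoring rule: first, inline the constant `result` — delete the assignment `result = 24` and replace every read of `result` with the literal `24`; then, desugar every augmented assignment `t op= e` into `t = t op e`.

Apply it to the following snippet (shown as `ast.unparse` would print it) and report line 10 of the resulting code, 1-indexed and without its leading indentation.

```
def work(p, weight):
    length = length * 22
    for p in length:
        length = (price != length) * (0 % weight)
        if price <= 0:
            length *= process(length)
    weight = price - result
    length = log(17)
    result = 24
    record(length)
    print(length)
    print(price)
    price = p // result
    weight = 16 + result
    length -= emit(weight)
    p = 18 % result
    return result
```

print(length)

Transformed code:
def work(p, weight):
    length = length * 22
    for p in length:
        length = (price != length) * (0 % weight)
        if price <= 0:
            length = length * process(length)
    weight = price - 24
    length = log(17)
    record(length)
    print(length)
    print(price)
    price = p // 24
    weight = 16 + 24
    length = length - emit(weight)
    p = 18 % 24
    return 24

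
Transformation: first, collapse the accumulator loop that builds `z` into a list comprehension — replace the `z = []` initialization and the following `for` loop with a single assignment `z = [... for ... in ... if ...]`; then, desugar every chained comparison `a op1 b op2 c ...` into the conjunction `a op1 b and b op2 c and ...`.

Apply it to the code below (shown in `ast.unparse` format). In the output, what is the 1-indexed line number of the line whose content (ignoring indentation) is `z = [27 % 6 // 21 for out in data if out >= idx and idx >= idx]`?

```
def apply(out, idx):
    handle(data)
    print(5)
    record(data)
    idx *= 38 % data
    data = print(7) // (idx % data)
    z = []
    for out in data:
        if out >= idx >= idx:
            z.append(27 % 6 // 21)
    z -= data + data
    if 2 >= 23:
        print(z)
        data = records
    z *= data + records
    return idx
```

Transformed code:
def apply(out, idx):
    handle(data)
    print(5)
    record(data)
    idx *= 38 % data
    data = print(7) // (idx % data)
    z = [27 % 6 // 21 for out in data if out >= idx and idx >= idx]
    z -= data + data
    if 2 >= 23:
        print(z)
        data = records
    z *= data + records
    return idx

7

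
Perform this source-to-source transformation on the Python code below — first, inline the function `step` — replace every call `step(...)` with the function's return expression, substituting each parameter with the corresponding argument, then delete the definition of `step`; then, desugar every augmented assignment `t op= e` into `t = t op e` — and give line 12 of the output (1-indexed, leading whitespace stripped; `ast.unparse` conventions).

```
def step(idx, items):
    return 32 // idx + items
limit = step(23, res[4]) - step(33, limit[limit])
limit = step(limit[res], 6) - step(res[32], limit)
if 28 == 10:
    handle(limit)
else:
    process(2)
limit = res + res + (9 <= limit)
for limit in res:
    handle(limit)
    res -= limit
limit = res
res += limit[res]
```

Transformed code:
limit = 32 // 23 + res[4] - (32 // 33 + limit[limit])
limit = 32 // limit[res] + 6 - (32 // res[32] + limit)
if 28 == 10:
    handle(limit)
else:
    process(2)
limit = res + res + (9 <= limit)
for limit in res:
    handle(limit)
    res = res - limit
limit = res
res = res + limit[res]

res = res + limit[res]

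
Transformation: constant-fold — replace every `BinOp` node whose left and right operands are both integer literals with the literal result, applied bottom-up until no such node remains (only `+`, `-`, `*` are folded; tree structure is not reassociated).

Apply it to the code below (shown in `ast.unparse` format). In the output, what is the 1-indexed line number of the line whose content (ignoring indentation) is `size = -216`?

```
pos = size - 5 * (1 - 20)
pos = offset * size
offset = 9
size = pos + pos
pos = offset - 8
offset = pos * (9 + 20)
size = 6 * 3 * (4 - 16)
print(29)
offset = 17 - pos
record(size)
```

7

Transformed code:
pos = size - -95
pos = offset * size
offset = 9
size = pos + pos
pos = offset - 8
offset = pos * 29
size = -216
print(29)
offset = 17 - pos
record(size)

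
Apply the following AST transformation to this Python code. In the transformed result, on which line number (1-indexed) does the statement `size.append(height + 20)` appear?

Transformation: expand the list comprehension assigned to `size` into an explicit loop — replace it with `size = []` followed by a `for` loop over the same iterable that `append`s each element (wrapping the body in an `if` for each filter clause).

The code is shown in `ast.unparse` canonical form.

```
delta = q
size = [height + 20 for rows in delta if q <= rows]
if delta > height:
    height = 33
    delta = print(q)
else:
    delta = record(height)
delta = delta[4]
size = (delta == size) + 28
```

5

Transformed code:
delta = q
size = []
for rows in delta:
    if q <= rows:
        size.append(height + 20)
if delta > height:
    height = 33
    delta = print(q)
else:
    delta = record(height)
delta = delta[4]
size = (delta == size) + 28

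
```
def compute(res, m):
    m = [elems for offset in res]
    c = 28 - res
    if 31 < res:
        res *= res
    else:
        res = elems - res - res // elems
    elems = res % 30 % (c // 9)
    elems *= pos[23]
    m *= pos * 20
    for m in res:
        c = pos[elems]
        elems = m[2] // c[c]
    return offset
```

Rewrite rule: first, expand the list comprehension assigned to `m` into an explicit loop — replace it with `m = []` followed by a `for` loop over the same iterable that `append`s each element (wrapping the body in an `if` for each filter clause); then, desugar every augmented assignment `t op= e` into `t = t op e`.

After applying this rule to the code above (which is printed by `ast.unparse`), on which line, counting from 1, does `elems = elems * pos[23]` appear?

11

Transformed code:
def compute(res, m):
    m = []
    for offset in res:
        m.append(elems)
    c = 28 - res
    if 31 < res:
        res = res * res
    else:
        res = elems - res - res // elems
    elems = res % 30 % (c // 9)
    elems = elems * pos[23]
    m = m * (pos * 20)
    for m in res:
        c = pos[elems]
        elems = m[2] // c[c]
    return offset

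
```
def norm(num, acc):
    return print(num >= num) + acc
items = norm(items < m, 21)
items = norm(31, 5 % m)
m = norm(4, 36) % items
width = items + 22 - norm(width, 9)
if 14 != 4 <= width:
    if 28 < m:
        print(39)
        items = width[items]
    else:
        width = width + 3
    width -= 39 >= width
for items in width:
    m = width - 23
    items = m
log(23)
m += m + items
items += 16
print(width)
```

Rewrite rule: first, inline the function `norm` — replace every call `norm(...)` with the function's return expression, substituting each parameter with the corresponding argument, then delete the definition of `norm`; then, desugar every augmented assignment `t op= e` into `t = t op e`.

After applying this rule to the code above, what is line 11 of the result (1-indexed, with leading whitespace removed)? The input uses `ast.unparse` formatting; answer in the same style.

Transformed code:
items = print((items < m) >= (items < m)) + 21
items = print(31 >= 31) + 5 % m
m = (print(4 >= 4) + 36) % items
width = items + 22 - (print(width >= width) + 9)
if 14 != 4 <= width:
    if 28 < m:
        print(39)
        items = width[items]
    else:
        width = width + 3
    width = width - (39 >= width)
for items in width:
    m = width - 23
    items = m
log(23)
m = m + (m + items)
items = items + 16
print(width)

width = width - (39 >= width)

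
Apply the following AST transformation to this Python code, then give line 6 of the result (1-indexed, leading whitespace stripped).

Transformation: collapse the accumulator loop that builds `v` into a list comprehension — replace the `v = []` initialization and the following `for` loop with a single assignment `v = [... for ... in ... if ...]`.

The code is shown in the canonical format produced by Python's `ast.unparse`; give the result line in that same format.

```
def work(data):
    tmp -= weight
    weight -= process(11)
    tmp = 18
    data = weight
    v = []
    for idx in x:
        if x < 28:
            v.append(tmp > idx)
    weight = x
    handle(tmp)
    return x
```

Transformed code:
def work(data):
    tmp -= weight
    weight -= process(11)
    tmp = 18
    data = weight
    v = [tmp > idx for idx in x if x < 28]
    weight = x
    handle(tmp)
    return x

v = [tmp > idx for idx in x if x < 28]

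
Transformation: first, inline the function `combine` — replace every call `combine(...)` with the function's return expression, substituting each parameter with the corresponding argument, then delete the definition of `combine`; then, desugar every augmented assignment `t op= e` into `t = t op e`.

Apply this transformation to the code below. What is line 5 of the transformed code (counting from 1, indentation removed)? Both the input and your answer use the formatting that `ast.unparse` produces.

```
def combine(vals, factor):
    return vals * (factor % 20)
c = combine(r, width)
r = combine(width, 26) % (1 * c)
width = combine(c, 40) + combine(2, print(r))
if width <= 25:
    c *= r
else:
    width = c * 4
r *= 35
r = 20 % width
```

Transformed code:
c = r * (width % 20)
r = width * (26 % 20) % (1 * c)
width = c * (40 % 20) + 2 * (print(r) % 20)
if width <= 25:
    c = c * r
else:
    width = c * 4
r = r * 35
r = 20 % width

c = c * r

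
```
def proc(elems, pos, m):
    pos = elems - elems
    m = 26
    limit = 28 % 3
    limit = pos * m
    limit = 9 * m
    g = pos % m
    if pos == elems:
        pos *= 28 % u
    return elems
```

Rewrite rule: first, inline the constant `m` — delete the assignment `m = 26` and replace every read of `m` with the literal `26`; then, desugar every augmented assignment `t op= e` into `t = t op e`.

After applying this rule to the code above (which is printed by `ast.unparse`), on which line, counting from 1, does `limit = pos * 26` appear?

Transformed code:
def proc(elems, pos, m):
    pos = elems - elems
    limit = 28 % 3
    limit = pos * 26
    limit = 9 * 26
    g = pos % 26
    if pos == elems:
        pos = pos * (28 % u)
    return elems

4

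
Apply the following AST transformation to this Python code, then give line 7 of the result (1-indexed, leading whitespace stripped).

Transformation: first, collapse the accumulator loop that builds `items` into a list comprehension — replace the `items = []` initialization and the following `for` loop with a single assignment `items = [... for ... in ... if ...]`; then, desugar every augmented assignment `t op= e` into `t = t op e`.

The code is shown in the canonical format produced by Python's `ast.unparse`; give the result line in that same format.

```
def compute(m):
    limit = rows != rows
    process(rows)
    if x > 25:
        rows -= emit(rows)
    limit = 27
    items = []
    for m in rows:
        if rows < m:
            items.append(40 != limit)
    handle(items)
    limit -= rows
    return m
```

items = [40 != limit for m in rows if rows < m]

Transformed code:
def compute(m):
    limit = rows != rows
    process(rows)
    if x > 25:
        rows = rows - emit(rows)
    limit = 27
    items = [40 != limit for m in rows if rows < m]
    handle(items)
    limit = limit - rows
    return m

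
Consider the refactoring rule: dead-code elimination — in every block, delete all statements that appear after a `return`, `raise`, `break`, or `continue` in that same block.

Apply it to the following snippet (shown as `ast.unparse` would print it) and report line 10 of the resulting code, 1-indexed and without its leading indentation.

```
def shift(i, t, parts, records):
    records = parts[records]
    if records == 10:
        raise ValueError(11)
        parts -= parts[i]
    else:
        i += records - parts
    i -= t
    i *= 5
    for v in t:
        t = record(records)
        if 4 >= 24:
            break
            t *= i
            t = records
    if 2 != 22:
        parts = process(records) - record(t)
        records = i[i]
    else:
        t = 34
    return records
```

t = record(records)

Transformed code:
def shift(i, t, parts, records):
    records = parts[records]
    if records == 10:
        raise ValueError(11)
    else:
        i += records - parts
    i -= t
    i *= 5
    for v in t:
        t = record(records)
        if 4 >= 24:
            break
    if 2 != 22:
        parts = process(records) - record(t)
        records = i[i]
    else:
        t = 34
    return records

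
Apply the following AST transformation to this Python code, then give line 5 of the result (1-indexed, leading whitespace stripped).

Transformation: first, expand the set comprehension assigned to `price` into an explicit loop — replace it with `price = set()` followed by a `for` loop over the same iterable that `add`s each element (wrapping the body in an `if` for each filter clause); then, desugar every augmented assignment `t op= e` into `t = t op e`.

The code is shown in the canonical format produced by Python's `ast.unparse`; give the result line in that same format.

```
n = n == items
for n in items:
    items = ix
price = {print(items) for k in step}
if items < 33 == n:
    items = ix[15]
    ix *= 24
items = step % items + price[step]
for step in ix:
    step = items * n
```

Transformed code:
n = n == items
for n in items:
    items = ix
price = set()
for k in step:
    price.add(print(items))
if items < 33 == n:
    items = ix[15]
    ix = ix * 24
items = step % items + price[step]
for step in ix:
    step = items * n

for k in step:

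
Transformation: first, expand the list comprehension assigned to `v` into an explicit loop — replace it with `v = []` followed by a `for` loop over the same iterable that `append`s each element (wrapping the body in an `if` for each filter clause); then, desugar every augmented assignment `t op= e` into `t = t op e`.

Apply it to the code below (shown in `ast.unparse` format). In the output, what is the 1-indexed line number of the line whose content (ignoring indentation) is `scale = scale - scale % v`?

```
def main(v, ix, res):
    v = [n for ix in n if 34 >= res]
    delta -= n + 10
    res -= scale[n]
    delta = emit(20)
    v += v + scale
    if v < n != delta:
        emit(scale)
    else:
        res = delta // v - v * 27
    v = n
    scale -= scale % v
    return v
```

15

Transformed code:
def main(v, ix, res):
    v = []
    for ix in n:
        if 34 >= res:
            v.append(n)
    delta = delta - (n + 10)
    res = res - scale[n]
    delta = emit(20)
    v = v + (v + scale)
    if v < n != delta:
        emit(scale)
    else:
        res = delta // v - v * 27
    v = n
    scale = scale - scale % v
    return v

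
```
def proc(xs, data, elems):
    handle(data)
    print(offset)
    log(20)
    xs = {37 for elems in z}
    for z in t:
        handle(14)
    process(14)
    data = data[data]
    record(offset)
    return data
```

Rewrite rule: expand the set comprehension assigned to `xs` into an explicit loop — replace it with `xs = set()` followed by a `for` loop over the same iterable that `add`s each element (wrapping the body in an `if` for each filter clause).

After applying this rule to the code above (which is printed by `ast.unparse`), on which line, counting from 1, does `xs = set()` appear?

5

Transformed code:
def proc(xs, data, elems):
    handle(data)
    print(offset)
    log(20)
    xs = set()
    for elems in z:
        xs.add(37)
    for z in t:
        handle(14)
    process(14)
    data = data[data]
    record(offset)
    return data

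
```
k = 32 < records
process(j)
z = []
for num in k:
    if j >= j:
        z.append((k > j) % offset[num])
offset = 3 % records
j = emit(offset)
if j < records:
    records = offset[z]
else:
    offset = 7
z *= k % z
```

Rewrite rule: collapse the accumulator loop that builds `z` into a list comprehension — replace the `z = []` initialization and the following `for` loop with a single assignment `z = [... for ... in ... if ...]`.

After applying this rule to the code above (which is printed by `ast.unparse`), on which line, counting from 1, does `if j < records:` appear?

Transformed code:
k = 32 < records
process(j)
z = [(k > j) % offset[num] for num in k if j >= j]
offset = 3 % records
j = emit(offset)
if j < records:
    records = offset[z]
else:
    offset = 7
z *= k % z

6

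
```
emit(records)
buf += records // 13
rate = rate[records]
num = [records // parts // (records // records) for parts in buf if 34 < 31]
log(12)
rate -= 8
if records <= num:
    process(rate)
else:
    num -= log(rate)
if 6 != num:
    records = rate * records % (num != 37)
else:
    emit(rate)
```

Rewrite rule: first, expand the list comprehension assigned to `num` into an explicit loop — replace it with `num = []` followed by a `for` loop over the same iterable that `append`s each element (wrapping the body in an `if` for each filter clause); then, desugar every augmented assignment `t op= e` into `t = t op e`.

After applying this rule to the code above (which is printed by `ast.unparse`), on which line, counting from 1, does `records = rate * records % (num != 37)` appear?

Transformed code:
emit(records)
buf = buf + records // 13
rate = rate[records]
num = []
for parts in buf:
    if 34 < 31:
        num.append(records // parts // (records // records))
log(12)
rate = rate - 8
if records <= num:
    process(rate)
else:
    num = num - log(rate)
if 6 != num:
    records = rate * records % (num != 37)
else:
    emit(rate)

15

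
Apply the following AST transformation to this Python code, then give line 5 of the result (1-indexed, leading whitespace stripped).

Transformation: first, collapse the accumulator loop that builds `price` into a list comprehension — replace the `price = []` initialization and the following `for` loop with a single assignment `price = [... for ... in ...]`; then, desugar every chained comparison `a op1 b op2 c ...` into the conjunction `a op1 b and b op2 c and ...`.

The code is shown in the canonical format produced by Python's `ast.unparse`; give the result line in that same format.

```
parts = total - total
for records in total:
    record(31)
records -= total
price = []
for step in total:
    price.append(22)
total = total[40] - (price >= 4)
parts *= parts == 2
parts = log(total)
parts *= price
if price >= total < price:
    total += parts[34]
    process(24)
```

price = [22 for step in total]

Transformed code:
parts = total - total
for records in total:
    record(31)
records -= total
price = [22 for step in total]
total = total[40] - (price >= 4)
parts *= parts == 2
parts = log(total)
parts *= price
if price >= total and total < price:
    total += parts[34]
    process(24)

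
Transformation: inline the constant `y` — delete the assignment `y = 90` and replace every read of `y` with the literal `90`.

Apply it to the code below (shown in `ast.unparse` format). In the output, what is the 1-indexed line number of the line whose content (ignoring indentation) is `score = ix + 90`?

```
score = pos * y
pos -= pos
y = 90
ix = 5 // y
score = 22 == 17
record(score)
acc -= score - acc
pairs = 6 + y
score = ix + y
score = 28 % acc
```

8

Transformed code:
score = pos * 90
pos -= pos
ix = 5 // 90
score = 22 == 17
record(score)
acc -= score - acc
pairs = 6 + 90
score = ix + 90
score = 28 % acc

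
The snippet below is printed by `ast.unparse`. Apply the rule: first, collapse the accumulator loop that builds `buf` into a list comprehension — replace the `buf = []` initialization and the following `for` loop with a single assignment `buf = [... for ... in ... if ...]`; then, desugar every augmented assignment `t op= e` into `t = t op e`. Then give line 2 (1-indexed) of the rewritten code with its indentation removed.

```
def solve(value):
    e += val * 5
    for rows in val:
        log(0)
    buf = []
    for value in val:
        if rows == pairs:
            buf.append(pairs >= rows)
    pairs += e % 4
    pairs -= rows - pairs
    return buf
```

Transformed code:
def solve(value):
    e = e + val * 5
    for rows in val:
        log(0)
    buf = [pairs >= rows for value in val if rows == pairs]
    pairs = pairs + e % 4
    pairs = pairs - (rows - pairs)
    return buf

e = e + val * 5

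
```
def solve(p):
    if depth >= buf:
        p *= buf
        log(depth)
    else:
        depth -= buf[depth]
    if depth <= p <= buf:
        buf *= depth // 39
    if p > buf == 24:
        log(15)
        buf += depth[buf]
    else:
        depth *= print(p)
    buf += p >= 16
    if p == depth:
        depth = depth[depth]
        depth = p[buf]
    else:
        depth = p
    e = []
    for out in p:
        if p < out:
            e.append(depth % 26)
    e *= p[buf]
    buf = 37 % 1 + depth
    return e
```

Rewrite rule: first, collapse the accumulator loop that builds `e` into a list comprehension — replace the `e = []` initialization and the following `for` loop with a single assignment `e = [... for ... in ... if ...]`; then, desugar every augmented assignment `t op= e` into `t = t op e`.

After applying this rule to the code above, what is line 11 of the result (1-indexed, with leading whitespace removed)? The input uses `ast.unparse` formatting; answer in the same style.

Transformed code:
def solve(p):
    if depth >= buf:
        p = p * buf
        log(depth)
    else:
        depth = depth - buf[depth]
    if depth <= p <= buf:
        buf = buf * (depth // 39)
    if p > buf == 24:
        log(15)
        buf = buf + depth[buf]
    else:
        depth = depth * print(p)
    buf = buf + (p >= 16)
    if p == depth:
        depth = depth[depth]
        depth = p[buf]
    else:
        depth = p
    e = [depth % 26 for out in p if p < out]
    e = e * p[buf]
    buf = 37 % 1 + depth
    return e

buf = buf + depth[buf]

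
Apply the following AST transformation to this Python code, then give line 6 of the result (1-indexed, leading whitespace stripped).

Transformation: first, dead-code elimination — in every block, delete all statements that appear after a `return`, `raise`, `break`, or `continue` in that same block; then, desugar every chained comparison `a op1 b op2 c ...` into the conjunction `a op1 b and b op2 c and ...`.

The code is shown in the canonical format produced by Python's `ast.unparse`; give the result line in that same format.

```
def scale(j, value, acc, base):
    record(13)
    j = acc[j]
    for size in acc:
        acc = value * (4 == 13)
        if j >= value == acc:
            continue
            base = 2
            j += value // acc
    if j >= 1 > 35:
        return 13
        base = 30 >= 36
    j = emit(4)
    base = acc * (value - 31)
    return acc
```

if j >= value and value == acc:

Transformed code:
def scale(j, value, acc, base):
    record(13)
    j = acc[j]
    for size in acc:
        acc = value * (4 == 13)
        if j >= value and value == acc:
            continue
    if j >= 1 and 1 > 35:
        return 13
    j = emit(4)
    base = acc * (value - 31)
    return acc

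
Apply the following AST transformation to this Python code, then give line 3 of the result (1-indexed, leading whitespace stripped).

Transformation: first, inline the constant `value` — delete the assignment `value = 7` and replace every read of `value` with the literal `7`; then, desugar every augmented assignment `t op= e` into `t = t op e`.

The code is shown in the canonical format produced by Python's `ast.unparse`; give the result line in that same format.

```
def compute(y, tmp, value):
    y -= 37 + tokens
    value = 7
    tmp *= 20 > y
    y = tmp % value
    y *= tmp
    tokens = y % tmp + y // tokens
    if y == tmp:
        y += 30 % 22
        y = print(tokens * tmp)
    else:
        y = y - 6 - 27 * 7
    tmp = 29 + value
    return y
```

tmp = tmp * (20 > y)

Transformed code:
def compute(y, tmp, value):
    y = y - (37 + tokens)
    tmp = tmp * (20 > y)
    y = tmp % 7
    y = y * tmp
    tokens = y % tmp + y // tokens
    if y == tmp:
        y = y + 30 % 22
        y = print(tokens * tmp)
    else:
        y = y - 6 - 27 * 7
    tmp = 29 + 7
    return y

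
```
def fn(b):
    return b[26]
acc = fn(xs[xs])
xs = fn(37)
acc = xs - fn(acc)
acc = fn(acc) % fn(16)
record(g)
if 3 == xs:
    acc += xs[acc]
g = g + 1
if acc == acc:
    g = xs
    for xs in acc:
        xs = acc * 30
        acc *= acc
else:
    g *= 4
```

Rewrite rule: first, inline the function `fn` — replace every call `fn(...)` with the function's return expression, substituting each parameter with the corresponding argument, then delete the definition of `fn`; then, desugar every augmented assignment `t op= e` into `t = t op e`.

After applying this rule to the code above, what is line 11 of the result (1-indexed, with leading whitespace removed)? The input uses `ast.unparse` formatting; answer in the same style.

for xs in acc:

Transformed code:
acc = xs[xs][26]
xs = 37[26]
acc = xs - acc[26]
acc = acc[26] % 16[26]
record(g)
if 3 == xs:
    acc = acc + xs[acc]
g = g + 1
if acc == acc:
    g = xs
    for xs in acc:
        xs = acc * 30
        acc = acc * acc
else:
    g = g * 4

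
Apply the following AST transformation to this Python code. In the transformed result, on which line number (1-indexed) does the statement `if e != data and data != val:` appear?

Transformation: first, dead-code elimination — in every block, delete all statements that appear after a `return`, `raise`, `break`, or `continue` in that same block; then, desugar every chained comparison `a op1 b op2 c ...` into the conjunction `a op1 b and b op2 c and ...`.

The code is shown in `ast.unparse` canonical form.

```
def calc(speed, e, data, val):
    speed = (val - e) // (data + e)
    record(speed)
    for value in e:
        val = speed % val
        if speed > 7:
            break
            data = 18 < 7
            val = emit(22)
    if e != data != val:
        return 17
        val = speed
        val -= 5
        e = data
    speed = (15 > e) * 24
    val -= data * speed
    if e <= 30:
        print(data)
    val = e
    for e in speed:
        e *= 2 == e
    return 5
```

Transformed code:
def calc(speed, e, data, val):
    speed = (val - e) // (data + e)
    record(speed)
    for value in e:
        val = speed % val
        if speed > 7:
            break
    if e != data and data != val:
        return 17
    speed = (15 > e) * 24
    val -= data * speed
    if e <= 30:
        print(data)
    val = e
    for e in speed:
        e *= 2 == e
    return 5

8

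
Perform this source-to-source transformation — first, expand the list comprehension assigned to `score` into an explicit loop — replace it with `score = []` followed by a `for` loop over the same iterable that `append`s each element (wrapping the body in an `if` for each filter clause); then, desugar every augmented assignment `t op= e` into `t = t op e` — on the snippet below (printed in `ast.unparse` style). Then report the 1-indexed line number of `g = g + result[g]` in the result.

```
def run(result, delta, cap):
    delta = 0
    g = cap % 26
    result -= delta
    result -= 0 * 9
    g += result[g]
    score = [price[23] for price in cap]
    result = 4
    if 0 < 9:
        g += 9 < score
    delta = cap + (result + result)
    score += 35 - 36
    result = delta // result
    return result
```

Transformed code:
def run(result, delta, cap):
    delta = 0
    g = cap % 26
    result = result - delta
    result = result - 0 * 9
    g = g + result[g]
    score = []
    for price in cap:
        score.append(price[23])
    result = 4
    if 0 < 9:
        g = g + (9 < score)
    delta = cap + (result + result)
    score = score + (35 - 36)
    result = delta // result
    return result

6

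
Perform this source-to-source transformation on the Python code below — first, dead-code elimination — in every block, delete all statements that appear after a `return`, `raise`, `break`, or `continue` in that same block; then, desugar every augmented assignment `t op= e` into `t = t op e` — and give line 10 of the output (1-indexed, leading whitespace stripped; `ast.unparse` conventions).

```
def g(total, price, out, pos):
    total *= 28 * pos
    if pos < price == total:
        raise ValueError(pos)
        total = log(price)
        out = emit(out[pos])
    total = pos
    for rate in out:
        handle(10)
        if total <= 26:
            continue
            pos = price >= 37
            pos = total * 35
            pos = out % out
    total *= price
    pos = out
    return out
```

total = total * price

Transformed code:
def g(total, price, out, pos):
    total = total * (28 * pos)
    if pos < price == total:
        raise ValueError(pos)
    total = pos
    for rate in out:
        handle(10)
        if total <= 26:
            continue
    total = total * price
    pos = out
    return out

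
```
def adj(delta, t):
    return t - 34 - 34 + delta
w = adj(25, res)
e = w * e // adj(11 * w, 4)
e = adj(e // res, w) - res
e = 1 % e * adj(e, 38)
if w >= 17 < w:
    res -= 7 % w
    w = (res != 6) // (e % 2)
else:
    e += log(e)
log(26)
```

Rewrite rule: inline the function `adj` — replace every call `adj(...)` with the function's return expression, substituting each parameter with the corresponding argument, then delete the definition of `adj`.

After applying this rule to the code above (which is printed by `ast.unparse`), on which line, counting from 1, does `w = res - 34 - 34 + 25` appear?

1

Transformed code:
w = res - 34 - 34 + 25
e = w * e // (4 - 34 - 34 + 11 * w)
e = w - 34 - 34 + e // res - res
e = 1 % e * (38 - 34 - 34 + e)
if w >= 17 < w:
    res -= 7 % w
    w = (res != 6) // (e % 2)
else:
    e += log(e)
log(26)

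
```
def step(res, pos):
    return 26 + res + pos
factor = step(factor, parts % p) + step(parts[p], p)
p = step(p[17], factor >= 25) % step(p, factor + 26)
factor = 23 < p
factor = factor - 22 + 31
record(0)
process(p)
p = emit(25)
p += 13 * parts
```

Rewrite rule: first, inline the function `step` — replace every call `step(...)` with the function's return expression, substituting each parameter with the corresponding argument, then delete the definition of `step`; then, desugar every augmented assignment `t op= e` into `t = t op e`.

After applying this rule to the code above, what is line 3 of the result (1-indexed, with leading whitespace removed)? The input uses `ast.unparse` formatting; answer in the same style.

Transformed code:
factor = 26 + factor + parts % p + (26 + parts[p] + p)
p = (26 + p[17] + (factor >= 25)) % (26 + p + (factor + 26))
factor = 23 < p
factor = factor - 22 + 31
record(0)
process(p)
p = emit(25)
p = p + 13 * parts

factor = 23 < p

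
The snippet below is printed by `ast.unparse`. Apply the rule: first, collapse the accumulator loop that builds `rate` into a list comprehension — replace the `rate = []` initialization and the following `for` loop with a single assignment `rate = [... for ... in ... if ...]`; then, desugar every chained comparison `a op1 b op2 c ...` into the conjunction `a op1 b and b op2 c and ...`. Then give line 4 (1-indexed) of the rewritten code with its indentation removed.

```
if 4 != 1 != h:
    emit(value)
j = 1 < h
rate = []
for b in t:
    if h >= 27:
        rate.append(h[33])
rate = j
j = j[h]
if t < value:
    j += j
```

rate = [h[33] for b in t if h >= 27]

Transformed code:
if 4 != 1 and 1 != h:
    emit(value)
j = 1 < h
rate = [h[33] for b in t if h >= 27]
rate = j
j = j[h]
if t < value:
    j += j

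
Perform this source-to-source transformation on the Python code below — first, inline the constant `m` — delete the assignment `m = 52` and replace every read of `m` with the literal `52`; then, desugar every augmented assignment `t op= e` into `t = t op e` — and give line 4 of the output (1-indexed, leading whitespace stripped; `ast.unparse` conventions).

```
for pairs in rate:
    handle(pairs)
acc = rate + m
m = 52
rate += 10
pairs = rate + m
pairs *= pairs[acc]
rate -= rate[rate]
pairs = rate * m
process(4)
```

Transformed code:
for pairs in rate:
    handle(pairs)
acc = rate + 52
rate = rate + 10
pairs = rate + 52
pairs = pairs * pairs[acc]
rate = rate - rate[rate]
pairs = rate * 52
process(4)

rate = rate + 10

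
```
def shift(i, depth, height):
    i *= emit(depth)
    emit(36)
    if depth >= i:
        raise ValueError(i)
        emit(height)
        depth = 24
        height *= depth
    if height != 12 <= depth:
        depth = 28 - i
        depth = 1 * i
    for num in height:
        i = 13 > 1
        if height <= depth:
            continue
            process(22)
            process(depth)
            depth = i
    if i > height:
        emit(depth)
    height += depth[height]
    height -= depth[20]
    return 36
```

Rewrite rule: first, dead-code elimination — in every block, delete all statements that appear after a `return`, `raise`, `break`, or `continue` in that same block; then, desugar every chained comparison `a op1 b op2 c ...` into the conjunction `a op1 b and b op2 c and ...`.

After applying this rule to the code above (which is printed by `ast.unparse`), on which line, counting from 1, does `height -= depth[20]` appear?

16

Transformed code:
def shift(i, depth, height):
    i *= emit(depth)
    emit(36)
    if depth >= i:
        raise ValueError(i)
    if height != 12 and 12 <= depth:
        depth = 28 - i
        depth = 1 * i
    for num in height:
        i = 13 > 1
        if height <= depth:
            continue
    if i > height:
        emit(depth)
    height += depth[height]
    height -= depth[20]
    return 36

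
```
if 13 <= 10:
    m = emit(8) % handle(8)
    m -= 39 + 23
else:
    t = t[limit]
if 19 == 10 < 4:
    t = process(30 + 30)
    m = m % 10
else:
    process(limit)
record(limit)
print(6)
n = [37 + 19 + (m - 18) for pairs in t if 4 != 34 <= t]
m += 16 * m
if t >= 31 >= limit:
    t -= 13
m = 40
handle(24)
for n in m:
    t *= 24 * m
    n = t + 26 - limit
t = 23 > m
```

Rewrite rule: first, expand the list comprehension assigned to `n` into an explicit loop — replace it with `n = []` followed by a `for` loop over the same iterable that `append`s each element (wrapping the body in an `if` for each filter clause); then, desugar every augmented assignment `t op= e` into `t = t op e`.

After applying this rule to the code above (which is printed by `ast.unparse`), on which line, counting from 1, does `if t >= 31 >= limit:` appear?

Transformed code:
if 13 <= 10:
    m = emit(8) % handle(8)
    m = m - (39 + 23)
else:
    t = t[limit]
if 19 == 10 < 4:
    t = process(30 + 30)
    m = m % 10
else:
    process(limit)
record(limit)
print(6)
n = []
for pairs in t:
    if 4 != 34 <= t:
        n.append(37 + 19 + (m - 18))
m = m + 16 * m
if t >= 31 >= limit:
    t = t - 13
m = 40
handle(24)
for n in m:
    t = t * (24 * m)
    n = t + 26 - limit
t = 23 > m

18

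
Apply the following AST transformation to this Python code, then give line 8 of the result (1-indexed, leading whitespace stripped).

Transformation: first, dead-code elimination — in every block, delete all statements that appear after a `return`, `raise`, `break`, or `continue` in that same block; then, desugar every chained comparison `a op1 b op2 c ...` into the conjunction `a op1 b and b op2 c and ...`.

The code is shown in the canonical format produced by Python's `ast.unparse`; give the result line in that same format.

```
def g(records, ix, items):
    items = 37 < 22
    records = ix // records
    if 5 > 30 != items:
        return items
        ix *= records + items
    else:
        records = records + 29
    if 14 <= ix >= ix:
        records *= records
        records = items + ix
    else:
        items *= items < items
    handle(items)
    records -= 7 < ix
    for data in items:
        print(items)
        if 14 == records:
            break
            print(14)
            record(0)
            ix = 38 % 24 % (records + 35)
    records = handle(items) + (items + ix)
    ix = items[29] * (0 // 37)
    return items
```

Transformed code:
def g(records, ix, items):
    items = 37 < 22
    records = ix // records
    if 5 > 30 and 30 != items:
        return items
    else:
        records = records + 29
    if 14 <= ix and ix >= ix:
        records *= records
        records = items + ix
    else:
        items *= items < items
    handle(items)
    records -= 7 < ix
    for data in items:
        print(items)
        if 14 == records:
            break
    records = handle(items) + (items + ix)
    ix = items[29] * (0 // 37)
    return items

if 14 <= ix and ix >= ix:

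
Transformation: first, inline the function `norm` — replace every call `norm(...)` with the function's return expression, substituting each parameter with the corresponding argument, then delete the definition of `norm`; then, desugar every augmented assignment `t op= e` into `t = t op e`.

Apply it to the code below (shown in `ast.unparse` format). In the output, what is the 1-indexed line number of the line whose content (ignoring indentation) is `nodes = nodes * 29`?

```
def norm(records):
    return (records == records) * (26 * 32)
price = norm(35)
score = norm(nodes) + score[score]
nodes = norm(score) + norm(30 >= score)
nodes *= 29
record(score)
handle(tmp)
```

4

Transformed code:
price = (35 == 35) * (26 * 32)
score = (nodes == nodes) * (26 * 32) + score[score]
nodes = (score == score) * (26 * 32) + ((30 >= score) == (30 >= score)) * (26 * 32)
nodes = nodes * 29
record(score)
handle(tmp)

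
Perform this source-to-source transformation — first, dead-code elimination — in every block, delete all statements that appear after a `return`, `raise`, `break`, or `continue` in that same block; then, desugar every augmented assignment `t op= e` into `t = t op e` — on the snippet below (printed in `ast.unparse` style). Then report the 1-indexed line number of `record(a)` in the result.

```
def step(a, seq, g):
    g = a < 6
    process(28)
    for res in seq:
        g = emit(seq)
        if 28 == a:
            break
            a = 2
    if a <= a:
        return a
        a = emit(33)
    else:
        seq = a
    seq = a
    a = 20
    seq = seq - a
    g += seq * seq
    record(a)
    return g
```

16

Transformed code:
def step(a, seq, g):
    g = a < 6
    process(28)
    for res in seq:
        g = emit(seq)
        if 28 == a:
            break
    if a <= a:
        return a
    else:
        seq = a
    seq = a
    a = 20
    seq = seq - a
    g = g + seq * seq
    record(a)
    return g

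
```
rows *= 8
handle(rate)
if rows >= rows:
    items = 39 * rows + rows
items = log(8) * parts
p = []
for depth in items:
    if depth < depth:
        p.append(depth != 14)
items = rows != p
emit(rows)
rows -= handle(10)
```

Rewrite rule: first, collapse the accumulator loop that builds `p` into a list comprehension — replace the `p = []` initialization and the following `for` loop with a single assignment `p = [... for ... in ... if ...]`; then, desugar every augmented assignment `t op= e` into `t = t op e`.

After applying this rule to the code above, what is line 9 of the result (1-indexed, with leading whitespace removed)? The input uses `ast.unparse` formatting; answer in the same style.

rows = rows - handle(10)

Transformed code:
rows = rows * 8
handle(rate)
if rows >= rows:
    items = 39 * rows + rows
items = log(8) * parts
p = [depth != 14 for depth in items if depth < depth]
items = rows != p
emit(rows)
rows = rows - handle(10)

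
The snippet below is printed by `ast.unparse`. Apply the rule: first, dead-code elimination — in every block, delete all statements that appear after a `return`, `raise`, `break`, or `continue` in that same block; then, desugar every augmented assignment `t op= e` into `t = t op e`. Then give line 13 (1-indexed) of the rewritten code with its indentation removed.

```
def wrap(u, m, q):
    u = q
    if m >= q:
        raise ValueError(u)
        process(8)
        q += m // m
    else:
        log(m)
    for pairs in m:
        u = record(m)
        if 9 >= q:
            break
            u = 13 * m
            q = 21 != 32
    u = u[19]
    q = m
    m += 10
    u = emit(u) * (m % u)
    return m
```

m = m + 10

Transformed code:
def wrap(u, m, q):
    u = q
    if m >= q:
        raise ValueError(u)
    else:
        log(m)
    for pairs in m:
        u = record(m)
        if 9 >= q:
            break
    u = u[19]
    q = m
    m = m + 10
    u = emit(u) * (m % u)
    return m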